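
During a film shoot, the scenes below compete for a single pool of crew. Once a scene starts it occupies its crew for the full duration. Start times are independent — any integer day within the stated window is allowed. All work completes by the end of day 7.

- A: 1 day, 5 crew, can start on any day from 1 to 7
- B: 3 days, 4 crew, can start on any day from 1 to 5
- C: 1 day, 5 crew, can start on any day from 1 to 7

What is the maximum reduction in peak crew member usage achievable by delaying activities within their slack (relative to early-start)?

Early-start peak: d1:14  d2:4  d3:4  d4:0  d5:0  d6:0  d7:0 ⇒ 14.
Leveled (A@1, B@2, C@5): d1:5  d2:4  d3:4  d4:4  d5:5  d6:0  d7:0 ⇒ 5.
Reduction 14 − 5 = 9.

9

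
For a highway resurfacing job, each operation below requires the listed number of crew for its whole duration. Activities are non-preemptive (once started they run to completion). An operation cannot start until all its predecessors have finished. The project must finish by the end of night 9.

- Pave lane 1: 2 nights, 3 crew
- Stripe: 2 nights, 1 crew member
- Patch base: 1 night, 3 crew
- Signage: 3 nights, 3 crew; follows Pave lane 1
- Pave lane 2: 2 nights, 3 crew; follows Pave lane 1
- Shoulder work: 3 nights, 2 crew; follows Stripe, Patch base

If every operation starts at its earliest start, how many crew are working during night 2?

4

At early start, night 2 has: Pave lane 1, Stripe.
Demand: 3 + 1 = 4.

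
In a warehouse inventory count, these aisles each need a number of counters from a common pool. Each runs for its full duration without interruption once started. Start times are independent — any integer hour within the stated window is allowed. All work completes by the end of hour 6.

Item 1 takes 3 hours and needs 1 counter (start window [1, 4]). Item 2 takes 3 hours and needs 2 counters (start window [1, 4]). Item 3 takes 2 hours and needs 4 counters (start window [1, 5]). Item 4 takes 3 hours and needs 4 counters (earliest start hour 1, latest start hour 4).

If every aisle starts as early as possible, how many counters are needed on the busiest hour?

11

Early-start schedule: Item 1@1, Item 2@1, Item 3@1, Item 4@1.
Load per hour: hour 1: 11, hour 2: 11, hour 3: 7, hour 4: 0, hour 5: 0, hour 6: 0.
Peak is 11.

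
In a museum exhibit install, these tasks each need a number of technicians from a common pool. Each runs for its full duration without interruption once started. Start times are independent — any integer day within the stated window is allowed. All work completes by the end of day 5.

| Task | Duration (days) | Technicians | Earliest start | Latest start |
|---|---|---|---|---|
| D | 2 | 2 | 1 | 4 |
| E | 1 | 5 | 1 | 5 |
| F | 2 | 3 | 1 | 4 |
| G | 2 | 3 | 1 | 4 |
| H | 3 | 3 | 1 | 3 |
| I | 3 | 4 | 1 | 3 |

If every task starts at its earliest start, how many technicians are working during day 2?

At early start, day 2 has: D, F, G, H, I.
Demand: 2 + 3 + 3 + 3 + 4 = 15.

15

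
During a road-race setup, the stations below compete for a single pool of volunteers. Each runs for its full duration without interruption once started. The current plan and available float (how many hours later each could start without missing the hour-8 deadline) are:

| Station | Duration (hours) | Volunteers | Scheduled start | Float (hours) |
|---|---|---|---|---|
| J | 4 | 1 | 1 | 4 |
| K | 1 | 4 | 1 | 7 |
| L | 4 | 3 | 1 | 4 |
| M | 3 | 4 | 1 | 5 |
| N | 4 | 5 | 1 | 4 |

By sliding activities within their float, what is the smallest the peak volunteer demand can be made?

7

Early-start (J@1, K@1, L@1, M@1, N@1) gives peak 17: h1:17  h2:13  h3:13  h4:9  h5:0  h6:0  h7:0  h8:0.
Shift K→5, L→5, M→6.
Schedule J@1, K@5, L@5, M@6, N@1: h1:6  h2:6  h3:6  h4:6  h5:7  h6:7  h7:7  h8:7 — peak 7.
Total volunteer-hours = 52 over 8 hours ⇒ peak ≥ ⌈52/8⌉ = 7, so 7 is optimal.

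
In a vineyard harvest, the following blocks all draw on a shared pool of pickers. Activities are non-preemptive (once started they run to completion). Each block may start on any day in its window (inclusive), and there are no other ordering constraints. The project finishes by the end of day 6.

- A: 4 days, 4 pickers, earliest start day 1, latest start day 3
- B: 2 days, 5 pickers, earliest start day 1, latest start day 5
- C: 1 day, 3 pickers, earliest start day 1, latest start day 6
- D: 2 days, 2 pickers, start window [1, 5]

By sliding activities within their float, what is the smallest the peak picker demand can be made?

7

Early-start (A@1, B@1, C@1, D@1) gives peak 14: d1:14  d2:11  d3:4  d4:4  d5:0  d6:0.
Shift B→5, D→2.
Schedule A@1, B@5, C@1, D@2: d1:7  d2:6  d3:6  d4:4  d5:5  d6:5 — peak 7.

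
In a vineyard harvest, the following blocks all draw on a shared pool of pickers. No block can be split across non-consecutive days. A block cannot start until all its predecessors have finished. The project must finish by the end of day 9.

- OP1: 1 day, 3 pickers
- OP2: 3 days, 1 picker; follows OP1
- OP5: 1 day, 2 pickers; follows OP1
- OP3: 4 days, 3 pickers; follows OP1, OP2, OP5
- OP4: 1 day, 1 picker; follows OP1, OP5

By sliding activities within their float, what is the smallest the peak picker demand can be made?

3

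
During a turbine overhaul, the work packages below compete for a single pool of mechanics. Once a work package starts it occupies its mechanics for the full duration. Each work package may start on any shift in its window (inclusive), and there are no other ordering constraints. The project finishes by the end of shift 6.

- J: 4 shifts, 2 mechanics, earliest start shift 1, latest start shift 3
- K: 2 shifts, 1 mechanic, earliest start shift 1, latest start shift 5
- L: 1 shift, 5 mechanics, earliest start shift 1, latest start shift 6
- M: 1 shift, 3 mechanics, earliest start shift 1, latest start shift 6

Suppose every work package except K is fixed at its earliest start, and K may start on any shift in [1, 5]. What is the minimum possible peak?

K@1: s1:11  s2:3  s3:2  s4:2  s5:0  s6:0 → peak 11
K@2: s1:10  s2:3  s3:3  s4:2  s5:0  s6:0 → peak 10
K@3: s1:10  s2:2  s3:3  s4:3  s5:0  s6:0 → peak 10
K@4: s1:10  s2:2  s3:2  s4:3  s5:1  s6:0 → peak 10
K@5: s1:10  s2:2  s3:2  s4:2  s5:1  s6:1 → peak 10
Best is K@2, peak 10.

10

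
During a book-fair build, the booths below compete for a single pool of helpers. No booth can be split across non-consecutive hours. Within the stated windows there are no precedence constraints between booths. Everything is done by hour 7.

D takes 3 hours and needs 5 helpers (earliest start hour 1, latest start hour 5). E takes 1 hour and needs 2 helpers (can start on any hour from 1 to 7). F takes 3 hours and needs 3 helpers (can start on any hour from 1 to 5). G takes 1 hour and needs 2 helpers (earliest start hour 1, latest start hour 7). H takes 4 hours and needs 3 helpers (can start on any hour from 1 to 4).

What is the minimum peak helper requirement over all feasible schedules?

Early-start (D@1, E@1, F@1, G@1, H@1) gives peak 15: h1:15  h2:11  h3:11  h4:3  h5:0  h6:0  h7:0.
Shift F→4, G→2, H→4.
Schedule D@1, E@1, F@4, G@2, H@4: h1:7  h2:7  h3:5  h4:6  h5:6  h6:6  h7:3 — peak 7.

7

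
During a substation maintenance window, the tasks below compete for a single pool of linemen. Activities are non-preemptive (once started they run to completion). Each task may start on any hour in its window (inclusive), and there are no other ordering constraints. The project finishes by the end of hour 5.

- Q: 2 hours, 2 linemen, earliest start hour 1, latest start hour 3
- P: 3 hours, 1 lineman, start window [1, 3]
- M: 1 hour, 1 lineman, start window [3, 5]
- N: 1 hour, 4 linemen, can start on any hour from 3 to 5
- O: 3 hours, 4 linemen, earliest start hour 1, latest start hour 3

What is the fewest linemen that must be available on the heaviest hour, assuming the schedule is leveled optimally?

Early-start (Q@1, P@1, M@3, N@3, O@1) gives peak 10: h1:7  h2:7  h3:10  h4:0  h5:0.
Shift P→3, N→4.
Schedule Q@1, P@3, M@3, N@4, O@1: h1:6  h2:6  h3:6  h4:5  h5:1 — peak 6.

6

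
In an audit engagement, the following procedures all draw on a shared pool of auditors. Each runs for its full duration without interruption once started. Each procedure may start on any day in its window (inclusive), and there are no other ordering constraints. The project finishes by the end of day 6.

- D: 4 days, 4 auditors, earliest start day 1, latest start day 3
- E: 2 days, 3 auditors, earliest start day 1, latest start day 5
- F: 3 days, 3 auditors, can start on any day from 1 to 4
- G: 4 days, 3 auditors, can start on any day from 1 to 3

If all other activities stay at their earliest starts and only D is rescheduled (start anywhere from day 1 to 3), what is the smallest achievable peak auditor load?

10

D@1: d1:13  d2:13  d3:10  d4:7  d5:0  d6:0 → peak 13
D@2: d1:9  d2:13  d3:10  d4:7  d5:4  d6:0 → peak 13
D@3: d1:9  d2:9  d3:10  d4:7  d5:4  d6:4 → peak 10
Best is D@3, peak 10.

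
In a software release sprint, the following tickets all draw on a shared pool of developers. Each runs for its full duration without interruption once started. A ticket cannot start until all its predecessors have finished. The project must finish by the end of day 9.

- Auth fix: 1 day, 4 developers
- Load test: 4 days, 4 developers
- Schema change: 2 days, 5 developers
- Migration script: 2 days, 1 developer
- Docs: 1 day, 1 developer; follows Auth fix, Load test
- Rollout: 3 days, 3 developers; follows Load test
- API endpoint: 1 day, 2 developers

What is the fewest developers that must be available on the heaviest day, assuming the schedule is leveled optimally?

Early-start (Auth fix@1, Load test@1, Schema change@1, Migration script@1, Docs@5, Rollout@5, API endpoint@1) gives peak 16: d1:16  d2:10  d3:4  d4:4  d5:4  d6:3  d7:3  d8:0  d9:0.
Shift Auth fix→5, Schema change→8, Docs→6.
Schedule Auth fix@5, Load test@1, Schema change@8, Migration script@1, Docs@6, Rollout@5, API endpoint@1: d1:7  d2:5  d3:4  d4:4  d5:7  d6:4  d7:3  d8:5  d9:5 — peak 7.

7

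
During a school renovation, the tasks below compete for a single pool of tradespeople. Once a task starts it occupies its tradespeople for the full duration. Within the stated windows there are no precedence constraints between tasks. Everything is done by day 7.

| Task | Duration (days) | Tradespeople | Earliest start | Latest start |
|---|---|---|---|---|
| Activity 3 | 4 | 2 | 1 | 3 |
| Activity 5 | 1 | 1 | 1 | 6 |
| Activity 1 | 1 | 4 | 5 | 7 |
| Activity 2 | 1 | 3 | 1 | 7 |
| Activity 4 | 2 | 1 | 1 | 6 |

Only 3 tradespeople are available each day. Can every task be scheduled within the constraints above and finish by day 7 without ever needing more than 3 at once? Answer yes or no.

no

The minimum achievable peak is 4; 3 < 4, so no feasible schedule stays within the cap.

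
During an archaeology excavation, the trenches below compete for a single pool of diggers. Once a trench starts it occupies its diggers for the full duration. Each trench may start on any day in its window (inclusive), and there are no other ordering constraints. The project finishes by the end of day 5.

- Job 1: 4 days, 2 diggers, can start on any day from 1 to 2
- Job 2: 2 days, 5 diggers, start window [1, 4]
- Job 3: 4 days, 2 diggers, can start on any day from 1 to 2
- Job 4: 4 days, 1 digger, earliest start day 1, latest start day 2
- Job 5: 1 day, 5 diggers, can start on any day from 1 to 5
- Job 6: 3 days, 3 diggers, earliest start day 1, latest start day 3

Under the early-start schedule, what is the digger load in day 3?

At early start, day 3 has: Job 1, Job 3, Job 4, Job 6.
Demand: 2 + 2 + 1 + 3 = 8.

8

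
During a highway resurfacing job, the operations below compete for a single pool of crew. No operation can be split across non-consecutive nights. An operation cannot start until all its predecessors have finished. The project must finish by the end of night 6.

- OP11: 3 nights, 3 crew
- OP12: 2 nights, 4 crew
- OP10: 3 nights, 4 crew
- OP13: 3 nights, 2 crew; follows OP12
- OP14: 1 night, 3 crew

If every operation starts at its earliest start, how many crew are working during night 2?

At early start, night 2 has: OP11, OP12, OP10.
Demand: 3 + 4 + 4 = 11.

11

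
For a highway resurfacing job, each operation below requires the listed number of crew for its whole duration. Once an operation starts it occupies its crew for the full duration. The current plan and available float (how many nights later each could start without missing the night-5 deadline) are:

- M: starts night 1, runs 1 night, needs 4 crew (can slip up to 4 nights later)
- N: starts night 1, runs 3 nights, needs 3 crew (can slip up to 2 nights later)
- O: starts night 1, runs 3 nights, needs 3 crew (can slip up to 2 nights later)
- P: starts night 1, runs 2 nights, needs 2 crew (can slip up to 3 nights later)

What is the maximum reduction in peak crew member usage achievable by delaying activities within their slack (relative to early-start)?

6

Early-start peak: n1:12  n2:8  n3:6  n4:0  n5:0 ⇒ 12.
Leveled (M@1, N@2, O@3, P@1): n1:6  n2:5  n3:6  n4:6  n5:3 ⇒ 6.
Reduction 12 − 6 = 6.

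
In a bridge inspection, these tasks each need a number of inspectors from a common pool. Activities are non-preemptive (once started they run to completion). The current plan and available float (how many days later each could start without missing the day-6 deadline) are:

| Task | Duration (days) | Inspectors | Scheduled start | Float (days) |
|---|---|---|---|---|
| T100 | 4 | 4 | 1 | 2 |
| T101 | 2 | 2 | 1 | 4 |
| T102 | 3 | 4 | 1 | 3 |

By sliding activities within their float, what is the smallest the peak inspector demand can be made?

8

Early-start (T100@1, T101@1, T102@1) gives peak 10: d1:10  d2:10  d3:8  d4:4  d5:0  d6:0.
Shift T102→3.
Schedule T100@1, T101@1, T102@3: d1:6  d2:6  d3:8  d4:8  d5:4  d6:0 — peak 8.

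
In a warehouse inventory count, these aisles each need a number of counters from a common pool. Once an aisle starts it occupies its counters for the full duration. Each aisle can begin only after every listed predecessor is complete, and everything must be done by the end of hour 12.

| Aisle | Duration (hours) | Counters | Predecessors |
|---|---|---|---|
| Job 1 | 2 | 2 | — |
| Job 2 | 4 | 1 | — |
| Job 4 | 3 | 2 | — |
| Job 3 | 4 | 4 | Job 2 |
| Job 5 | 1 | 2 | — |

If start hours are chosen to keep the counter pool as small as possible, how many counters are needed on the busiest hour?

4

Early-start (Job 1@1, Job 2@1, Job 4@1, Job 3@5, Job 5@1) gives peak 7: h1:7  h2:5  h3:3  h4:1  h5:4  h6:4  h7:4  h8:4  h9:0  h10:0  h11:0  h12:0.
Shift Job 4→3, Job 3→6, Job 5→5.
Schedule Job 1@1, Job 2@1, Job 4@3, Job 3@6, Job 5@5: h1:3  h2:3  h3:3  h4:3  h5:4  h6:4  h7:4  h8:4  h9:4  h10:0  h11:0  h12:0 — peak 4.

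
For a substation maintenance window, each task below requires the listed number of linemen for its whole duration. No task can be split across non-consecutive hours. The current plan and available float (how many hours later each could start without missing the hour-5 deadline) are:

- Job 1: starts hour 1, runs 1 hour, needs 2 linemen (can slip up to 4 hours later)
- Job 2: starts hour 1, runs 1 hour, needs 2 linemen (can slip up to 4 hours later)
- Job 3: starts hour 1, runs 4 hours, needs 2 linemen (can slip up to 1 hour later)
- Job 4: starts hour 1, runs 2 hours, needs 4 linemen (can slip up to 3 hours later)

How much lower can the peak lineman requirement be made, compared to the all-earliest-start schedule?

Early-start peak: h1:10  h2:6  h3:2  h4:2  h5:0 ⇒ 10.
Leveled (Job 1@1, Job 2@1, Job 3@1, Job 4@2): h1:6  h2:6  h3:6  h4:2  h5:0 ⇒ 6.
Reduction 10 − 6 = 4.

4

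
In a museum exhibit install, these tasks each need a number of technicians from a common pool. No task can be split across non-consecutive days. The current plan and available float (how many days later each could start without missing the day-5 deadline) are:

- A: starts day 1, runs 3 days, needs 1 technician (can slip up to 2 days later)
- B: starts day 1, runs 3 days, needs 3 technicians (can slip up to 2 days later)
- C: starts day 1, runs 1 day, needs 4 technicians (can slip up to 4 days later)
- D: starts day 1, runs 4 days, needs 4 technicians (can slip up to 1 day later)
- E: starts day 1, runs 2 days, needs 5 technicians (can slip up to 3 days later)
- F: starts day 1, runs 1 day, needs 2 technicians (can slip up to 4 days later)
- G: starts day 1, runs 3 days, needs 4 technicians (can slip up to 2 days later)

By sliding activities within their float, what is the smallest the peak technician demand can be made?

12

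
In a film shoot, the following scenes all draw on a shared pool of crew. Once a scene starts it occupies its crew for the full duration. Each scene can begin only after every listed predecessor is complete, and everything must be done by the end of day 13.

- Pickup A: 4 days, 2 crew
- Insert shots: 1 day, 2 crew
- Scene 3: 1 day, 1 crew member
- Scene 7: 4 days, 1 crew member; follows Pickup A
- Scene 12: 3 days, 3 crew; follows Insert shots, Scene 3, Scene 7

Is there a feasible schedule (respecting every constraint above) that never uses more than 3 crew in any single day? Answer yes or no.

yes

Schedule Pickup A@1, Insert shots@5, Scene 3@1, Scene 7@5, Scene 12@9: d1:3  d2:2  d3:2  d4:2  d5:3  d6:1  d7:1  d8:1  d9:3  d10:3  d11:3  d12:0  d13:0 — peak 3 ≤ 3.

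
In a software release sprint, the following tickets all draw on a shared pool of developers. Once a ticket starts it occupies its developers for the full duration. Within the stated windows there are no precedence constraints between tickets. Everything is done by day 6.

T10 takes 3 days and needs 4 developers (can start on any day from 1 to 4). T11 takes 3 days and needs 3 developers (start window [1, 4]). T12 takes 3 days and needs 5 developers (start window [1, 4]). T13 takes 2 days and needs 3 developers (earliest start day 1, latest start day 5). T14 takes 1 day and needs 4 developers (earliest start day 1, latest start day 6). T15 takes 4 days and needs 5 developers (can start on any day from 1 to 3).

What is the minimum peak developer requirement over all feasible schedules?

12

Early-start (T10@1, T11@1, T12@1, T13@1, T14@1, T15@1) gives peak 24: d1:24  d2:20  d3:17  d4:5  d5:0  d6:0.
Shift T12→4, T13→5, T14→5.
Schedule T10@1, T11@1, T12@4, T13@5, T14@5, T15@1: d1:12  d2:12  d3:12  d4:10  d5:12  d6:8 — peak 12.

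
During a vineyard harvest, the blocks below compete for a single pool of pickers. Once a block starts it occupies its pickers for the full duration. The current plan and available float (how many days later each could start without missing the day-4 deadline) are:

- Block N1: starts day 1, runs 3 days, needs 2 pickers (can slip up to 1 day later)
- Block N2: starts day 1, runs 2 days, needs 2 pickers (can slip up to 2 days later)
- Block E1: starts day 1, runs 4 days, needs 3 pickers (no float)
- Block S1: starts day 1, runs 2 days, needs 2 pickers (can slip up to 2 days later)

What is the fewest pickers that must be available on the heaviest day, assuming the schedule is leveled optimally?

7

Early-start (Block N1@1, Block N2@1, Block E1@1, Block S1@1) gives peak 9: d1:9  d2:9  d3:5  d4:3.
Shift Block S1→3.
Schedule Block N1@1, Block N2@1, Block E1@1, Block S1@3: d1:7  d2:7  d3:7  d4:5 — peak 7.
Total picker-days = 26 over 4 days ⇒ peak ≥ ⌈26/4⌉ = 7, so 7 is optimal.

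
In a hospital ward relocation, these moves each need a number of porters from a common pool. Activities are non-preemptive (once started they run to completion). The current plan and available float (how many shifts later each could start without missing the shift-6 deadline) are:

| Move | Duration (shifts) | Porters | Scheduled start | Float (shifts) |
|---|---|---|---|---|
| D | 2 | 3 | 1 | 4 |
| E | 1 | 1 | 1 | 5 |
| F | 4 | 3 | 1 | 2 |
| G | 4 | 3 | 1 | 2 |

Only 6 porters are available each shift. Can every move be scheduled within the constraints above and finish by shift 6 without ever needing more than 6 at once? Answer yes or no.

yes

Schedule D@1, E@1, F@2, G@3: s1:4  s2:6  s3:6  s4:6  s5:6  s6:3 — peak 6 ≤ 6.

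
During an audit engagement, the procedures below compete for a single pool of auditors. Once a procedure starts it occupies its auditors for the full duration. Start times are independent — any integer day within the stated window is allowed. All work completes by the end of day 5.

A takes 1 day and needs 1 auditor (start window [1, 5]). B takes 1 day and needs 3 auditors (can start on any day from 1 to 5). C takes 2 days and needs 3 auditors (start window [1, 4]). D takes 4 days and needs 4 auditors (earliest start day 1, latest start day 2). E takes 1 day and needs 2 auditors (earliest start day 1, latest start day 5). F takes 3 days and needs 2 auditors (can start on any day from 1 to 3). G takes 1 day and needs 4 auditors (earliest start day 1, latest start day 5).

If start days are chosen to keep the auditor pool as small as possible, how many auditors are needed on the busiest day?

Early-start (A@1, B@1, C@1, D@1, E@1, F@1, G@1) gives peak 19: d1:19  d2:9  d3:6  d4:4  d5:0.
Shift D→2, F→2, G→5.
Schedule A@1, B@1, C@1, D@2, E@1, F@2, G@5: d1:9  d2:9  d3:6  d4:6  d5:8 — peak 9.

9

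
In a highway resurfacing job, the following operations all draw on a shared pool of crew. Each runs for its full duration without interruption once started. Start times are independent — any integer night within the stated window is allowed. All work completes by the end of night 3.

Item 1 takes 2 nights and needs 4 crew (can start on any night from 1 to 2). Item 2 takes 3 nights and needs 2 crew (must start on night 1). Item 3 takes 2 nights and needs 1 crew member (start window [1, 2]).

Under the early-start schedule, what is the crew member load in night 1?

At early start, night 1 has: Item 1, Item 2, Item 3.
Demand: 4 + 2 + 1 = 7.

7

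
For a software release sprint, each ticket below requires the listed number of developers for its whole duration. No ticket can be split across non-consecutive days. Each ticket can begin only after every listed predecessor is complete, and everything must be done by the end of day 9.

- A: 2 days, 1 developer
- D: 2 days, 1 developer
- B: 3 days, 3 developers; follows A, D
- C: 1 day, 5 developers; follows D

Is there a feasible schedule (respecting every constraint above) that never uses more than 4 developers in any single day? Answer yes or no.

no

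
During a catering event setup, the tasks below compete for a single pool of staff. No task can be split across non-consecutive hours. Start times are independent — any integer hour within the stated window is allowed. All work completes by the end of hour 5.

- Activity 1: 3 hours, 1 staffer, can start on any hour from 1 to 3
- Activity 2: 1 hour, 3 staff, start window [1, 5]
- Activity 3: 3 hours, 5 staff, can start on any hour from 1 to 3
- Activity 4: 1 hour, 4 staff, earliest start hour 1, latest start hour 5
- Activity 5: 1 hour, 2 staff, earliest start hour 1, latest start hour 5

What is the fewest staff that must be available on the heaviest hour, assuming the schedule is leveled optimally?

6

Early-start (Activity 1@1, Activity 2@1, Activity 3@1, Activity 4@1, Activity 5@1) gives peak 15: h1:15  h2:6  h3:6  h4:0  h5:0.
Shift Activity 3→2, Activity 4→5.
Schedule Activity 1@1, Activity 2@1, Activity 3@2, Activity 4@5, Activity 5@1: h1:6  h2:6  h3:6  h4:5  h5:4 — peak 6.
Total staffer-hours = 27 over 5 hours ⇒ peak ≥ ⌈27/5⌉ = 6, so 6 is optimal.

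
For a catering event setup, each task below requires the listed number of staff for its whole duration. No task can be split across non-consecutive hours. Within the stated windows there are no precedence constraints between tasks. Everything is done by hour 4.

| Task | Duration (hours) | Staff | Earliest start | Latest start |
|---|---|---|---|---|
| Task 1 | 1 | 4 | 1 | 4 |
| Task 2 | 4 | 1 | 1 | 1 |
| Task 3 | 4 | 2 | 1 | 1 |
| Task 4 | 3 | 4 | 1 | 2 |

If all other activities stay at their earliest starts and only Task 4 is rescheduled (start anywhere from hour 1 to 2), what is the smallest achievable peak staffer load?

Task 4@1: h1:11  h2:7  h3:7  h4:3 → peak 11
Task 4@2: h1:7  h2:7  h3:7  h4:7 → peak 7
Best is Task 4@2, peak 7.

7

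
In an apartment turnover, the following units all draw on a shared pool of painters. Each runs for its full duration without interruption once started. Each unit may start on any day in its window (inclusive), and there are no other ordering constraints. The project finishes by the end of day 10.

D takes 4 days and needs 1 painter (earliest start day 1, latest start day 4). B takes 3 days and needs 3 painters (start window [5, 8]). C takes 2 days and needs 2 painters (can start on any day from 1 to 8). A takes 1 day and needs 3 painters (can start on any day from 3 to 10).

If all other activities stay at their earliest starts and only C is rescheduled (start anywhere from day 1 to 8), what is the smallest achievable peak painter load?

4

C@1: d1:3  d2:3  d3:4  d4:1  d5:3  d6:3  d7:3  d8:0  d9:0  d10:0 → peak 4
C@2: d1:1  d2:3  d3:6  d4:1  d5:3  d6:3  d7:3  d8:0  d9:0  d10:0 → peak 6
C@3: d1:1  d2:1  d3:6  d4:3  d5:3  d6:3  d7:3  d8:0  d9:0  d10:0 → peak 6
C@4: d1:1  d2:1  d3:4  d4:3  d5:5  d6:3  d7:3  d8:0  d9:0  d10:0 → peak 5
C@5: d1:1  d2:1  d3:4  d4:1  d5:5  d6:5  d7:3  d8:0  d9:0  d10:0 → peak 5
C@6: d1:1  d2:1  d3:4  d4:1  d5:3  d6:5  d7:5  d8:0  d9:0  d10:0 → peak 5
C@7: d1:1  d2:1  d3:4  d4:1  d5:3  d6:3  d7:5  d8:2  d9:0  d10:0 → peak 5
C@8: d1:1  d2:1  d3:4  d4:1  d5:3  d6:3  d7:3  d8:2  d9:2  d10:0 → peak 4
Best is C@1, peak 4.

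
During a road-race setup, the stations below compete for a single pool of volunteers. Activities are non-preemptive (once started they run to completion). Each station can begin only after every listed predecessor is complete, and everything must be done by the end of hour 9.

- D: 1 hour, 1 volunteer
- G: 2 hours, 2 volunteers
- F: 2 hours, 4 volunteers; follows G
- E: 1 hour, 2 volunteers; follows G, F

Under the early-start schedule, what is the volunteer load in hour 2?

2

At early start, hour 2 has: G.
Demand: 2 = 2.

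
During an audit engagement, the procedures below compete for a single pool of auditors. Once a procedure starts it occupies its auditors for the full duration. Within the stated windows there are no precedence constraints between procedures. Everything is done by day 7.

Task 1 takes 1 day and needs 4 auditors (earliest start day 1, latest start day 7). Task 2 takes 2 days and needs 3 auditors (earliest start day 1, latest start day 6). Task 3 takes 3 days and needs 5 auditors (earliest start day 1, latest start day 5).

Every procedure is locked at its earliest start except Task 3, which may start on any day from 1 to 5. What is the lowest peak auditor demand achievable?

Task 3@1: d1:12  d2:8  d3:5  d4:0  d5:0  d6:0  d7:0 → peak 12
Task 3@2: d1:7  d2:8  d3:5  d4:5  d5:0  d6:0  d7:0 → peak 8
Task 3@3: d1:7  d2:3  d3:5  d4:5  d5:5  d6:0  d7:0 → peak 7
Task 3@4: d1:7  d2:3  d3:0  d4:5  d5:5  d6:5  d7:0 → peak 7
Task 3@5: d1:7  d2:3  d3:0  d4:0  d5:5  d6:5  d7:5 → peak 7
Best is Task 3@3, peak 7.

7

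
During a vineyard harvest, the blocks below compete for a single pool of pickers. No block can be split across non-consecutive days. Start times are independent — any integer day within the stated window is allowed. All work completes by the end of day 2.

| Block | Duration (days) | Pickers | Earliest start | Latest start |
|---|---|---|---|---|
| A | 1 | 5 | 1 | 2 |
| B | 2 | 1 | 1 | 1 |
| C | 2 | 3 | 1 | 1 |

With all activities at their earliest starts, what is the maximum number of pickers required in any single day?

Early-start schedule: A@1, B@1, C@1.
Load per day: day 1: 9, day 2: 4.
Peak is 9.

9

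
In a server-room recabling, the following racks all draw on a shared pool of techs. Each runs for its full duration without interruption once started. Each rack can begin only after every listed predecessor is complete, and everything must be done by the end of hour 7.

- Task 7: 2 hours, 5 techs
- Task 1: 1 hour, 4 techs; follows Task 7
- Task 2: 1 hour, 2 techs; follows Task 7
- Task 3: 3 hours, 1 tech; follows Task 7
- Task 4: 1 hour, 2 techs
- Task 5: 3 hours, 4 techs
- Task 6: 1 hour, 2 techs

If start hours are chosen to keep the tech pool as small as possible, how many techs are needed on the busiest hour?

Early-start (Task 7@1, Task 1@3, Task 2@3, Task 3@3, Task 4@1, Task 5@1, Task 6@1) gives peak 13: h1:13  h2:9  h3:11  h4:1  h5:1  h6:0  h7:0.
Shift Task 3→4, Task 4→4, Task 5→5, Task 6→4.
Schedule Task 7@1, Task 1@3, Task 2@3, Task 3@4, Task 4@4, Task 5@5, Task 6@4: h1:5  h2:5  h3:6  h4:5  h5:5  h6:5  h7:4 — peak 6.

6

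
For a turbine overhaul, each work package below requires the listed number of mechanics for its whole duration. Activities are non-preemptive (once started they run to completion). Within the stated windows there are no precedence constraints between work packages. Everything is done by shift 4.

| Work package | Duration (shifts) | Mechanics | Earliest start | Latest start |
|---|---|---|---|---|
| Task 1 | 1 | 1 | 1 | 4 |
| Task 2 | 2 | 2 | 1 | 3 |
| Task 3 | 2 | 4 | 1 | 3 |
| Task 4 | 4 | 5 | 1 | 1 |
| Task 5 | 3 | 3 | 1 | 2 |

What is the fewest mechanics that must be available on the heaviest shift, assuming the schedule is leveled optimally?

12

Early-start (Task 1@1, Task 2@1, Task 3@1, Task 4@1, Task 5@1) gives peak 15: s1:15  s2:14  s3:8  s4:5.
Shift Task 3→3.
Schedule Task 1@1, Task 2@1, Task 3@3, Task 4@1, Task 5@1: s1:11  s2:10  s3:12  s4:9 — peak 12.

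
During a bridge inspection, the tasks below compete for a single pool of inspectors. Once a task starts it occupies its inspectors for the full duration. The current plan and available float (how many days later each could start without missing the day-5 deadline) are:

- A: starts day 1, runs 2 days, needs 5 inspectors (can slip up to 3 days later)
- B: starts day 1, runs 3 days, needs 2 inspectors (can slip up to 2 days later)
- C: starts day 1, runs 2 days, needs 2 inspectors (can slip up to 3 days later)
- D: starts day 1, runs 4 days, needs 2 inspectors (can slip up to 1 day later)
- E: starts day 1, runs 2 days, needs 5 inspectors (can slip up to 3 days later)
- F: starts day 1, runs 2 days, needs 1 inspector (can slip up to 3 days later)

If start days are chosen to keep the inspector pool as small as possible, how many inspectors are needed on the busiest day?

Early-start (A@1, B@1, C@1, D@1, E@1, F@1) gives peak 17: d1:17  d2:17  d3:4  d4:2  d5:0.
Shift C→3, E→4.
Schedule A@1, B@1, C@3, D@1, E@4, F@1: d1:10  d2:10  d3:6  d4:9  d5:5 — peak 10.

10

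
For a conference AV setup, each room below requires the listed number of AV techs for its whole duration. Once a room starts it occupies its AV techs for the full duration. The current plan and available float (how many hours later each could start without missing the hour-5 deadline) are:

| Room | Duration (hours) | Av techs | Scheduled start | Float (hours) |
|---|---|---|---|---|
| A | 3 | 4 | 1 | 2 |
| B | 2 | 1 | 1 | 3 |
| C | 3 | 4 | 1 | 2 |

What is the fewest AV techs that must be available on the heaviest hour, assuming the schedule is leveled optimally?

Early-start (A@1, B@1, C@1) gives peak 9: h1:9  h2:9  h3:8  h4:0  h5:0.
Shift C→3.
Schedule A@1, B@1, C@3: h1:5  h2:5  h3:8  h4:4  h5:4 — peak 8.

8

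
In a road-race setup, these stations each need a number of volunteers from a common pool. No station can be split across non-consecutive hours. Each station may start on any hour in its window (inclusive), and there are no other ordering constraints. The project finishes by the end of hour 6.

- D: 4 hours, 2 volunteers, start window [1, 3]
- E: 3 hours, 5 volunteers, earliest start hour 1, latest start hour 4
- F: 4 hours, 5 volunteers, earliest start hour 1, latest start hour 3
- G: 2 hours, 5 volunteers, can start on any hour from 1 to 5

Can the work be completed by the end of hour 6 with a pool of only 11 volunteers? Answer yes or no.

The minimum achievable peak is 12; 11 < 12, so no feasible schedule stays within the cap.

no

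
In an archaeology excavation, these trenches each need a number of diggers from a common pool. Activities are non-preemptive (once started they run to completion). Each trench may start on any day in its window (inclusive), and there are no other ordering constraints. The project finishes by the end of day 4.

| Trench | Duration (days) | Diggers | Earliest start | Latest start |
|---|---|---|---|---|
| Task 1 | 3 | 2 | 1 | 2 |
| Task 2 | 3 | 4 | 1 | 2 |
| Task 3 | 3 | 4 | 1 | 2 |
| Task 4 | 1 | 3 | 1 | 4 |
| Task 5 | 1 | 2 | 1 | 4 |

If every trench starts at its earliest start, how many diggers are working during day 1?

15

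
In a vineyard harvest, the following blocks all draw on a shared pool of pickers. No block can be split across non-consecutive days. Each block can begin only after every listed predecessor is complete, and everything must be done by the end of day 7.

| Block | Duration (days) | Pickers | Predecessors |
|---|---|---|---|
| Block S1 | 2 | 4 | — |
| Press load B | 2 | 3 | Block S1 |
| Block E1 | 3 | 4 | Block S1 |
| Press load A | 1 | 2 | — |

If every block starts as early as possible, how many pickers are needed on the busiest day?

Early-start schedule: Block S1@1, Press load B@3, Block E1@3, Press load A@1.
Load per day: day 1: 6, day 2: 4, day 3: 7, day 4: 7, day 5: 4, day 6: 0, day 7: 0.
Peak is 7.

7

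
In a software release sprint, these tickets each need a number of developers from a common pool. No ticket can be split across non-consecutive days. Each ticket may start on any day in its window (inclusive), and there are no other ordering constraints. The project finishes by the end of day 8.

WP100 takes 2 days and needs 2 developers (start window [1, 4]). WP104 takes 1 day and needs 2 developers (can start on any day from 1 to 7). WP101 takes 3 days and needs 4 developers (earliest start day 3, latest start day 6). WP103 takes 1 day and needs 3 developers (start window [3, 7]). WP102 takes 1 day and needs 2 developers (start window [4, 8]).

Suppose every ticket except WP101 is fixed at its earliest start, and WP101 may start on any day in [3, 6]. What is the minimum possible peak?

4

WP101@3: d1:4  d2:2  d3:7  d4:6  d5:4  d6:0  d7:0  d8:0 → peak 7
WP101@4: d1:4  d2:2  d3:3  d4:6  d5:4  d6:4  d7:0  d8:0 → peak 6
WP101@5: d1:4  d2:2  d3:3  d4:2  d5:4  d6:4  d7:4  d8:0 → peak 4
WP101@6: d1:4  d2:2  d3:3  d4:2  d5:0  d6:4  d7:4  d8:4 → peak 4
Best is WP101@5, peak 4.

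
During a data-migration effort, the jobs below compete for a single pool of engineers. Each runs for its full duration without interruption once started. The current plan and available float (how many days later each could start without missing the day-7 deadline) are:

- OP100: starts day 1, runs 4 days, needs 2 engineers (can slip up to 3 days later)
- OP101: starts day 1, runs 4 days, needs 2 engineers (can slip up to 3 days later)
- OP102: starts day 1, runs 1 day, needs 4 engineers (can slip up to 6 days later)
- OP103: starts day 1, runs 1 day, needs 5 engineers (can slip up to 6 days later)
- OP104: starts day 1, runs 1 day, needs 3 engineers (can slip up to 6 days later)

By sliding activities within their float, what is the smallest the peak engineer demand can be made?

Early-start (OP100@1, OP101@1, OP102@1, OP103@1, OP104@1) gives peak 16: d1:16  d2:4  d3:4  d4:4  d5:0  d6:0  d7:0.
Shift OP102→5, OP103→6, OP104→7.
Schedule OP100@1, OP101@1, OP102@5, OP103@6, OP104@7: d1:4  d2:4  d3:4  d4:4  d5:4  d6:5  d7:3 — peak 5.

5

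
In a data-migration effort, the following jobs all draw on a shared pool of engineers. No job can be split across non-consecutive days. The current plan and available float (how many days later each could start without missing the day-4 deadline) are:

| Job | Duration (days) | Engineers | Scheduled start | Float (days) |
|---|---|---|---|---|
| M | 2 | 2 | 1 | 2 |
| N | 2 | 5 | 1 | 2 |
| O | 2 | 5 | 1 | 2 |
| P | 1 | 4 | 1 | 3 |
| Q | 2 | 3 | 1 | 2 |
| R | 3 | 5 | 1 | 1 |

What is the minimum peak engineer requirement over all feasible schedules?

13

Early-start (M@1, N@1, O@1, P@1, Q@1, R@1) gives peak 24: d1:24  d2:20  d3:5  d4:0.
Shift O→3, Q→3, R→2.
Schedule M@1, N@1, O@3, P@1, Q@3, R@2: d1:11  d2:12  d3:13  d4:13 — peak 13.
Total engineer-days = 49 over 4 days ⇒ peak ≥ ⌈49/4⌉ = 13, so 13 is optimal.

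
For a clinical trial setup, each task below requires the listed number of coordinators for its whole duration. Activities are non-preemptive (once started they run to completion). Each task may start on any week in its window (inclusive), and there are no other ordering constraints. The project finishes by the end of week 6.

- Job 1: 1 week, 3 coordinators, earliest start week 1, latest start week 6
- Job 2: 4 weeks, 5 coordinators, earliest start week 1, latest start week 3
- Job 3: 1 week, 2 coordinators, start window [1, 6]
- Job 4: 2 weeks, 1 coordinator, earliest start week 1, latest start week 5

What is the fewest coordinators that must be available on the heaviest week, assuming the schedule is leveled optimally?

5

Early-start (Job 1@1, Job 2@1, Job 3@1, Job 4@1) gives peak 11: w1:11  w2:6  w3:5  w4:5  w5:0  w6:0.
Shift Job 2→3, Job 3→2.
Schedule Job 1@1, Job 2@3, Job 3@2, Job 4@1: w1:4  w2:3  w3:5  w4:5  w5:5  w6:5 — peak 5.
Total coordinator-weeks = 27 over 6 weeks ⇒ peak ≥ ⌈27/6⌉ = 5, so 5 is optimal.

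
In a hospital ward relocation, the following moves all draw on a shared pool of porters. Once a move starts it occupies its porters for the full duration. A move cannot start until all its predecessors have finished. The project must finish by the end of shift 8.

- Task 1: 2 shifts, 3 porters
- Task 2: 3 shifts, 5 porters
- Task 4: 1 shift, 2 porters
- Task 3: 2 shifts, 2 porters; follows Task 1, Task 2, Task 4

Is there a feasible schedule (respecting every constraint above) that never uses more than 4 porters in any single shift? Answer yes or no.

no

The minimum achievable peak is 5; 4 < 5, so no feasible schedule stays within the cap.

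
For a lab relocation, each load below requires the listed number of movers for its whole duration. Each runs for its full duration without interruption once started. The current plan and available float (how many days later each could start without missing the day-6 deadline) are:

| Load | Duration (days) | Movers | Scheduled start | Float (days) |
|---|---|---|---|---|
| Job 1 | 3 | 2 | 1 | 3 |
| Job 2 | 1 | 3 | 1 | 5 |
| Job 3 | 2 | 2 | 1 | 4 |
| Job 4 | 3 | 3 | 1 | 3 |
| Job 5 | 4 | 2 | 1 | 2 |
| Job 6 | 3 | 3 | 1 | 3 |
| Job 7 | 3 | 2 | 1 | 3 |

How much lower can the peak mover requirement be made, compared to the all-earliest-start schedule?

9

Early-start peak: d1:17  d2:14  d3:12  d4:2  d5:0  d6:0 ⇒ 17.
Leveled (Job 1@1, Job 2@1, Job 3@2, Job 4@4, Job 5@2, Job 6@4, Job 7@1): d1:7  d2:8  d3:8  d4:8  d5:8  d6:6 ⇒ 8.
Reduction 17 − 8 = 9.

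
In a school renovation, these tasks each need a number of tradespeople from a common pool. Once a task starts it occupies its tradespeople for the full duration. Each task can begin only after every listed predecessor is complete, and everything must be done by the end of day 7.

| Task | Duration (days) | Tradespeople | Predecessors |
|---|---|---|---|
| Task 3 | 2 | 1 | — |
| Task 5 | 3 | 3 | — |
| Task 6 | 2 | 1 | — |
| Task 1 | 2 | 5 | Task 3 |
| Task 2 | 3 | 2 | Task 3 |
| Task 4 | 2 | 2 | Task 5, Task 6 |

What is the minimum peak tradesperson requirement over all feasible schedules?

5

Early-start (Task 3@1, Task 5@1, Task 6@1, Task 1@3, Task 2@3, Task 4@4) gives peak 10: d1:5  d2:5  d3:10  d4:9  d5:4  d6:0  d7:0.
Shift Task 1→6.
Schedule Task 3@1, Task 5@1, Task 6@1, Task 1@6, Task 2@3, Task 4@4: d1:5  d2:5  d3:5  d4:4  d5:4  d6:5  d7:5 — peak 5.
Total tradesperson-days = 33 over 7 days ⇒ peak ≥ ⌈33/7⌉ = 5, so 5 is optimal.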